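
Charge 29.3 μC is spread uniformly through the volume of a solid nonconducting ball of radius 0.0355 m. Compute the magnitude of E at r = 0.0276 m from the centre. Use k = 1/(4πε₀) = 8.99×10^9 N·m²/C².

E ≈ 1.62e8 V/m

Use a concentric Gaussian sphere at r = 0.0276 m (r < R).
For a uniform sphere the enclosed fraction is (r/R)³, so Q_enc = (29.3 μC)(0.0276/0.0355)³ = 1.377×10^-5 C.
Gauss's law: E·4πr² = Q_enc/ε₀.
E = k|Q_enc|/r² = (8.99×10^9)(1.377e-5)/(0.0276)² = 1.62e8 N/C.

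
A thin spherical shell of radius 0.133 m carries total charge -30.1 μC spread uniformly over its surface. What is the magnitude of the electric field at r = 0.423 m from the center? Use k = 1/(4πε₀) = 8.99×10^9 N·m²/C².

Take a concentric spherical Gaussian surface of radius r = 0.423 m (r > 0.133 m).
The entire shell is enclosed: Q_enc = -3.01×10^-5 C.
Since E is radial and uniform over the Gaussian sphere, Φ = E·4πr² = Q_enc/ε₀.
E = k|Q_enc|/r² = (8.99×10^9)(3.01×10^-5)/(0.423)² = 1.51×10^6 N/C.

|E| = 1.51×10^6 N/C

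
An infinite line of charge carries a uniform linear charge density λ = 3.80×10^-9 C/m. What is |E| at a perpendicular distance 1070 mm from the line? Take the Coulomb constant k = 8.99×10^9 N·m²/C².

Coaxial Gaussian cylinder, radius r = 1070 mm, length L.
Q_enc = λL, so λ_enc = 3.80×10^-9 C/m.
Since E is radial and uniform over the curved surface, Φ = E·2πrL = Q_enc/ε₀ = λ_enc L/ε₀.
E = 2k|λ_enc|/r = 2(8.99×10^9)(3.80×10^-9)/(1.07) = 63.9 N/C.

63.9 V/m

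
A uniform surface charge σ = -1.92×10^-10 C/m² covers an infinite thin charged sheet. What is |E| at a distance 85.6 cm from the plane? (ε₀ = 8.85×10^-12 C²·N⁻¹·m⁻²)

E ≈ 10.8 V/m

The symmetry is planar: E is normal to the sheet and the same magnitude on both sides. Take a pillbox straddling the sheet with end-cap area A.
Only the two end caps contribute flux: Φ = 2EA. With Q_enc = σA, Gauss's law gives E = |σ|/(2ε₀).
E = |σ|/(2ε₀) = (1.92×10^-10)/(2·8.85×10^-12) = 10.8 N/C.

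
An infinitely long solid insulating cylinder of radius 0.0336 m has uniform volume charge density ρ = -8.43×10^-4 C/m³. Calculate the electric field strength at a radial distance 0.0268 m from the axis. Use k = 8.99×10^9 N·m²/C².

|E| = 1.28e6 N/C

Choose a coaxial cylinder of radius r = 0.0268 m (arbitrary length L) as the Gaussian surface (r < R).
Charge inside radius r per length L is ρ·πr²·L, so λ_enc = ρπr² = -1.902×10^-6 C/m.
Applying ∮E·dA = Q_enc/ε₀ with the end caps contributing no flux:
E = 2k|λ_enc|/r = 2(8.99×10^9)(1.902×10^-6)/(0.0268) = 1.28×10^6 N/C.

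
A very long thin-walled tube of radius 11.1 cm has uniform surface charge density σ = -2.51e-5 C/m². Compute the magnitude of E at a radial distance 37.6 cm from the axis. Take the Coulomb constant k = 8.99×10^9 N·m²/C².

|E| ≈ 8.37e5 V/m

By cylindrical symmetry E is radial; use a coaxial Gaussian cylinder of radius 37.6 cm and length L (r > 11.1 cm).
The whole shell is enclosed: λ_enc = σ·2πR = (-2.51e-5)·2π·(0.111) = -1.751×10^-5 C/m.
By Gauss's law (flux through the curved wall only), E·2πrL = λ_enc L/ε₀.
E = 2k|λ_enc|/r = 2(8.99×10^9)(1.751×10^-5)/(0.376) = 8.37×10^5 N/C.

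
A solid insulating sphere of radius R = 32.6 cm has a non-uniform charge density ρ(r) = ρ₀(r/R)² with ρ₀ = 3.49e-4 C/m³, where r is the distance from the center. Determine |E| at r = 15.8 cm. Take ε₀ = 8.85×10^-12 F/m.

E = 2.93×10^5 N/C

Symmetry ⇒ E = E(r) r̂. Gaussian sphere of radius r = 15.8 cm (r < R).
Q_enc = ∫₀^r ρ(r')·4πr'² dr' = (4πρ₀/R²) ∫₀^r r'^4 dr' = 4πρ₀ r^5/(5·R²) = 8.127e-7 C.
Gauss's law: E·4πr² = Q_enc/ε₀.
E = |Q_enc|/(4πε₀r²) = (8.127×10^-7)/(4π·8.85×10^-12·(0.158)²) = 2.93×10^5 N/C.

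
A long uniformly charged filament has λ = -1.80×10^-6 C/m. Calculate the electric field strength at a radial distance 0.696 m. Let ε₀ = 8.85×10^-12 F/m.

Choose a coaxial cylinder of radius r = 0.696 m (arbitrary length L) as the Gaussian surface.
Q_enc = λL, so λ_enc = -1.80×10^-6 C/m.
Applying ∮E·dA = Q_enc/ε₀ with the end caps contributing no flux:
E = |λ_enc|/(2πε₀r) = (1.80×10^-6)/(2π·8.85×10^-12·0.696) = 4.65×10^4 N/C.

4.65e4 N/C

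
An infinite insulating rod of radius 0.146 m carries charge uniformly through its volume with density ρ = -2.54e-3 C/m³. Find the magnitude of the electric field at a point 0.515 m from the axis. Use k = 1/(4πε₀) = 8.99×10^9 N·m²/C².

By cylindrical symmetry E is radial; use a coaxial Gaussian cylinder of radius 0.515 m and length L (r > 0.146 m, full cross-section enclosed).
λ_enc = ρ·πR² = (-2.54e-3)π(0.146)² = -1.701×10^-4 C/m.
Since E is radial and uniform over the curved surface, Φ = E·2πrL = Q_enc/ε₀ = λ_enc L/ε₀.
E = 2k|λ_enc|/r = 2(8.99×10^9)(1.701e-4)/(0.515) = 5.94e6 N/C.

|E| ≈ 5.94×10^6 N/C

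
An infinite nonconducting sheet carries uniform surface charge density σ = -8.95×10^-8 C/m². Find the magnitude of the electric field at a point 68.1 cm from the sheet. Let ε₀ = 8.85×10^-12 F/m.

|E| = 5.06×10^3 N/C

Choose a cylindrical pillbox piercing the sheet, end faces (area A) parallel to it.
Flux Φ = 2EA and Q_enc = σA, so 2EA = σA/ε₀ ⇒ E = |σ|/(2ε₀), independent of distance.
E = |σ|/(2ε₀) = (8.95×10^-8)/(2·8.85×10^-12) = 5.06×10^3 N/C.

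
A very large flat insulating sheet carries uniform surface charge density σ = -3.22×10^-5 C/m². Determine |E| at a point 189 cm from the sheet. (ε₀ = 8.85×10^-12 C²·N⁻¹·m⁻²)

|E| ≈ 1.82×10^6 N/C

By planar symmetry E is perpendicular to the sheet and uniform; use a Gaussian pillbox with flat faces of area A on each side of the sheet.
Only the two end caps contribute flux: Φ = 2EA. With Q_enc = σA, Gauss's law gives E = |σ|/(2ε₀).
E = |σ|/(2ε₀) = (3.22×10^-5)/(2·8.85×10^-12) = 1.82×10^6 N/C.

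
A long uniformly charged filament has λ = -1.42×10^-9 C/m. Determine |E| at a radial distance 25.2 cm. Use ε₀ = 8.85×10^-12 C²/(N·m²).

E ≈ 101 V/m

Take a coaxial cylindrical Gaussian surface of radius r = 25.2 cm and length L.
Q_enc = λL, so λ_enc = -1.42×10^-9 C/m.
Applying ∮E·dA = Q_enc/ε₀ with the end caps contributing no flux:
E = |λ_enc|/(2πε₀r) = (1.42×10^-9)/(2π·8.85×10^-12·0.252) = 101 N/C.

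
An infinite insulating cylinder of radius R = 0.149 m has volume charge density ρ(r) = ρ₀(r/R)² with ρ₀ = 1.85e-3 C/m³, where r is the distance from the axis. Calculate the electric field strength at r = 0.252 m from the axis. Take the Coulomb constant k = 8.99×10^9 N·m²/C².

|E| ≈ 4.60e6 N/C

Choose a coaxial cylinder of radius r = 0.252 m (arbitrary length L) as the Gaussian surface (r > R, full charge per length enclosed).
λ_enc = 2π ∫₀^R ρ₀(r'/R)^2 r' dr' = 2πρ₀R²/4 = 6.452e-5 C/m.
Gauss's law: E·2πrL = λ_enc L/ε₀.
E = 2k|λ_enc|/r = 2(8.99×10^9)(6.452×10^-5)/(0.252) = 4.60e6 N/C.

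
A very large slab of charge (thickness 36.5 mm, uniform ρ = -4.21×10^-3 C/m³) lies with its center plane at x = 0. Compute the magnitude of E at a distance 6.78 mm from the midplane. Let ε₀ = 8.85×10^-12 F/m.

By symmetry E is perpendicular to the slab. A Gaussian pillbox from −6.78 mm to +6.78 mm (face area A) lies entirely within the slab.
Q_enc = ρ·(2x)·A and flux = 2EA, so 2EA = 2ρxA/ε₀ ⇒ E = |ρ|x/ε₀.
E = (4.21×10^-3)(0.00678)/(8.85×10^-12) = 3.23e6 N/C.

E = 3.23×10^6 N/C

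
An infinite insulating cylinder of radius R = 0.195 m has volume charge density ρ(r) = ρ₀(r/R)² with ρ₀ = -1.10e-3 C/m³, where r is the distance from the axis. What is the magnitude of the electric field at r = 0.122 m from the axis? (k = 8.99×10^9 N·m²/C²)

Choose a coaxial cylinder of radius r = 0.122 m (arbitrary length L) as the Gaussian surface (r < R).
Integrating ρ over the cross-section to radius r: λ_enc = (2πρ₀/R²) ∫₀^r r'^3 dr' = 2πρ₀ r^4/(4·R²) = -1.007e-5 C/m.
By Gauss's law (flux through the curved wall only), E·2πrL = λ_enc L/ε₀.
E = 2k|λ_enc|/r = 2(8.99×10^9)(1.007e-5)/(0.122) = 1.48×10^6 N/C.

E = 1.48×10^6 N/C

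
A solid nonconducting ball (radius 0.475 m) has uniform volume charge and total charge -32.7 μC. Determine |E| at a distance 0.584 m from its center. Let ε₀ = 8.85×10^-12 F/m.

Use a concentric Gaussian sphere at r = 0.584 m (r > R, so the entire charge is enclosed).
Q_enc = -32.7 μC = -3.27×10^-5 C.
Gauss's law: E·4πr² = Q_enc/ε₀.
E = |Q_enc|/(4πε₀r²) = (3.27×10^-5)/(4π·8.85×10^-12·(0.584)²) = 8.62×10^5 N/C.

E ≈ 8.62e5 N/C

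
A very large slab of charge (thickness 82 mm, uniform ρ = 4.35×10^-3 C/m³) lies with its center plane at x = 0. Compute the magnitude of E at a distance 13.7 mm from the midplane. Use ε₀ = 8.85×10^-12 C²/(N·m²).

By symmetry E is perpendicular to the slab. A Gaussian pillbox from −13.7 mm to +13.7 mm (face area A) lies entirely within the slab.
Q_enc = ρ·(2x)·A and flux = 2EA, so 2EA = 2ρxA/ε₀ ⇒ E = |ρ|x/ε₀.
E = (4.35e-3)(0.0137)/(8.85×10^-12) = 6.73e6 N/C.

E ≈ 6.73×10^6 N/C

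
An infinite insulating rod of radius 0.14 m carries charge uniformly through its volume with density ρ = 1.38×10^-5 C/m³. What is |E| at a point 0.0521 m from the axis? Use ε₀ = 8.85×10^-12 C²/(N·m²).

|E| = 4.06×10^4 N/C

Choose a coaxial cylinder of radius r = 0.0521 m (arbitrary length L) as the Gaussian surface (r < R).
Charge inside radius r per length L is ρ·πr²·L, so λ_enc = ρπr² = 1.177×10^-7 C/m.
By Gauss's law (flux through the curved wall only), E·2πrL = λ_enc L/ε₀.
E = |λ_enc|/(2πε₀r) = (1.177×10^-7)/(2π·8.85×10^-12·0.0521) = 4.06e4 N/C.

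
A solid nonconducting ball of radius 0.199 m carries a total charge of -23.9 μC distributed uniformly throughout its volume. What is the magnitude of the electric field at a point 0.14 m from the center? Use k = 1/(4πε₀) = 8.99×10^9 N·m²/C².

E = 3.82×10^6 V/m

Take a concentric spherical Gaussian surface of radius r = 0.14 m (r < R).
Only the charge within r is enclosed: Q_enc = Q·(r/R)³ = (-23.9 μC)·(0.14 m/0.199 m)³ = -8.322e-6 C.
Applying ∮E·dA = Q_enc/ε₀ with Φ = E(4πr²):
E = k|Q_enc|/r² = (8.99×10^9)(8.322×10^-6)/(0.14)² = 3.82×10^6 N/C.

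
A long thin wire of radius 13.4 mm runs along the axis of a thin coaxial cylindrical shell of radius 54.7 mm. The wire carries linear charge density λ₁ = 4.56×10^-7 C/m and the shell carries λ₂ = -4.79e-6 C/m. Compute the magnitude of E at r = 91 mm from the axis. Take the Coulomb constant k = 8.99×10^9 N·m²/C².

|E| ≈ 8.56×10^5 V/m

Take a coaxial cylindrical Gaussian surface of radius r = 91 mm and length L (r > 54.7 mm, enclosing both).
λ_enc = λ₁ + λ₂ = (4.56e-7) + (-4.79×10^-6) = -4.334e-6 C/m.
Gauss's law: E·2πrL = λ_enc L/ε₀.
E = 2k|λ_enc|/r = 2(8.99×10^9)(4.334×10^-6)/(0.091) = 8.56e5 N/C.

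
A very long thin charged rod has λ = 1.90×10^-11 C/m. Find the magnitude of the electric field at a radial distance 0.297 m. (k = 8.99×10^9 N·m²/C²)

E = 1.15 N/C

By cylindrical symmetry E is radial; use a coaxial Gaussian cylinder of radius 0.297 m and length L.
Q_enc = λL, so λ_enc = 1.90×10^-11 C/m.
Since E is radial and uniform over the curved surface, Φ = E·2πrL = Q_enc/ε₀ = λ_enc L/ε₀.
E = 2k|λ_enc|/r = 2(8.99×10^9)(1.90e-11)/(0.297) = 1.15 N/C.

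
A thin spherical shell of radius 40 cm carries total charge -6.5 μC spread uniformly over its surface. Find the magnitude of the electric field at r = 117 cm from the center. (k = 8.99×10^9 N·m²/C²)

By spherical symmetry E is radial; choose a Gaussian sphere of radius r = 117 cm (r > 40 cm).
The entire shell is enclosed: Q_enc = -6.50×10^-6 C.
Gauss's law: E·4πr² = Q_enc/ε₀.
E = k|Q_enc|/r² = (8.99×10^9)(6.50×10^-6)/(1.17)² = 4.27×10^4 N/C.

E = 4.27×10^4 N/C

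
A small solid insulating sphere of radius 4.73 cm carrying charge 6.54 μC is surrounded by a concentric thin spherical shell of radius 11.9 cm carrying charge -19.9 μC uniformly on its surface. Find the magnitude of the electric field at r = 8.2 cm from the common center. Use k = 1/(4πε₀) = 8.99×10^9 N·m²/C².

Use a concentric Gaussian sphere at r = 8.2 cm (between the bodies, 4.73 cm < r < 11.9 cm).
Only the inner charge is enclosed; the outer shell contributes nothing inside itself. Q_enc = 6.54 μC = 6.54e-6 C.
Gauss's law: E·4πr² = Q_enc/ε₀.
E = k|Q_enc|/r² = (8.99×10^9)(6.54×10^-6)/(0.082)² = 8.74×10^6 N/C.

E = 8.74e6 N/C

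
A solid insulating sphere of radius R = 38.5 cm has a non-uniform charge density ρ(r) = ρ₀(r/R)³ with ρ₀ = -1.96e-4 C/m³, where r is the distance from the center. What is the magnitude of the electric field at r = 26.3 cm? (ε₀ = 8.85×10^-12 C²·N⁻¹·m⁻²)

By spherical symmetry E is radial; choose a Gaussian sphere of radius r = 26.3 cm (r < R).
Q_enc = ∫₀^r ρ(r')·4πr'² dr' = (4πρ₀/R³) ∫₀^r r'^5 dr' = 4πρ₀ r^6/(6·R³) = -2.38×10^-6 C.
Gauss's law: E·4πr² = Q_enc/ε₀.
E = |Q_enc|/(4πε₀r²) = (2.38×10^-6)/(4π·8.85×10^-12·(0.263)²) = 3.09e5 N/C.

3.09e5 V/m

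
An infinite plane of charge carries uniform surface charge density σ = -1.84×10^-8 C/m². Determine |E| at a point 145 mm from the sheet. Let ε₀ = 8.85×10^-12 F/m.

By planar symmetry E is perpendicular to the sheet and uniform; use a Gaussian pillbox with flat faces of area A on each side of the sheet.
Only the two end caps contribute flux: Φ = 2EA. With Q_enc = σA, Gauss's law gives E = |σ|/(2ε₀).
E = |σ|/(2ε₀) = (1.84×10^-8)/(2·8.85×10^-12) = 1.04×10^3 N/C.

E = 1.04×10^3 N/C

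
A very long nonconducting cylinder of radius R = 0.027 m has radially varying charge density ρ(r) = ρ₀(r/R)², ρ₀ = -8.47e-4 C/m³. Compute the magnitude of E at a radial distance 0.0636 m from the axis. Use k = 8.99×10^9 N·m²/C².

Choose a coaxial cylinder of radius r = 0.0636 m (arbitrary length L) as the Gaussian surface (r > R, full charge per length enclosed).
λ_enc = 2π ∫₀^R ρ₀(r'/R)^2 r' dr' = 2πρ₀R²/4 = -9.699×10^-7 C/m.
By Gauss's law (flux through the curved wall only), E·2πrL = λ_enc L/ε₀.
E = 2k|λ_enc|/r = 2(8.99×10^9)(9.699e-7)/(0.0636) = 2.74×10^5 N/C.

|E| = 2.74×10^5 N/C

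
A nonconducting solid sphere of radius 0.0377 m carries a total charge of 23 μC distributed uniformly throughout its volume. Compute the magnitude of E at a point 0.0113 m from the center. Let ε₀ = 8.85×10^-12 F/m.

Take a concentric spherical Gaussian surface of radius r = 0.0113 m (r < R).
Only the charge within r is enclosed: Q_enc = Q·(r/R)³ = (23 μC)·(0.0113 m/0.0377 m)³ = 6.194e-7 C.
Applying ∮E·dA = Q_enc/ε₀ with Φ = E(4πr²):
E = |Q_enc|/(4πε₀r²) = (6.194×10^-7)/(4π·8.85×10^-12·(0.0113)²) = 4.36e7 N/C.

|E| = 4.36×10^7 N/C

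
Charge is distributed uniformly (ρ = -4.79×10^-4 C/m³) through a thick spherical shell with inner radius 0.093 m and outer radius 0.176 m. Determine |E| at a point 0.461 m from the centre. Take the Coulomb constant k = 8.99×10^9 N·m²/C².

Symmetry ⇒ E = E(r) r̂. Gaussian sphere of radius r = 0.461 m (r > 0.176 m, enclosing the whole shell).
Q_enc = ρ·(4π/3)(b³ − a³) = (-4.79×10^-4)·(4π/3)·((0.176)³ − (0.093)³) = -9.325×10^-6 C.
Since E is radial and uniform over the Gaussian sphere, Φ = E·4πr² = Q_enc/ε₀.
E = k|Q_enc|/r² = (8.99×10^9)(9.325×10^-6)/(0.461)² = 3.94e5 N/C.

|E| = 3.94e5 V/m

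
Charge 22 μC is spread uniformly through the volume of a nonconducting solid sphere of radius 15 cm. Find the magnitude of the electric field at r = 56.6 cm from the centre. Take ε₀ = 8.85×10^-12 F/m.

6.17e5 N/C

Symmetry ⇒ E = E(r) r̂. Gaussian sphere of radius r = 56.6 cm (r > R, so the entire charge is enclosed).
Q_enc = 22 μC = 2.20×10^-5 C.
By Gauss's law, ∮E·dA = E·4πr² = Q_enc/ε₀.
E = |Q_enc|/(4πε₀r²) = (2.20×10^-5)/(4π·8.85×10^-12·(0.566)²) = 6.17e5 N/C.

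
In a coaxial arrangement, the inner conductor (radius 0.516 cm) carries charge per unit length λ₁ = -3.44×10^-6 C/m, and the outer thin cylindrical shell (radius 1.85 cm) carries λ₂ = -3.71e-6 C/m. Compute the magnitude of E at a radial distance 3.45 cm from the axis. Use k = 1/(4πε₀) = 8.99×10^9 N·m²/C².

By cylindrical symmetry E is radial; use a coaxial Gaussian cylinder of radius 3.45 cm and length L (r > 1.85 cm, enclosing both).
λ_enc = λ₁ + λ₂ = (-3.44e-6) + (-3.71×10^-6) = -7.15e-6 C/m.
By Gauss's law (flux through the curved wall only), E·2πrL = λ_enc L/ε₀.
E = 2k|λ_enc|/r = 2(8.99×10^9)(7.15e-6)/(0.0345) = 3.73×10^6 N/C.

E = 3.73×10^6 N/C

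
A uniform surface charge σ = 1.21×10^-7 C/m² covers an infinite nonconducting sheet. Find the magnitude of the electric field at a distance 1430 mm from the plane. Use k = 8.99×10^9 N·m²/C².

Choose a cylindrical pillbox piercing the sheet, end faces (area A) parallel to it.
Only the two end caps contribute flux: Φ = 2EA. With Q_enc = σA, Gauss's law gives E = |σ|/(2ε₀).
E = 2πk|σ| = 2π(8.99×10^9)(1.21×10^-7) = 6.83×10^3 N/C.

E = 6.83×10^3 N/C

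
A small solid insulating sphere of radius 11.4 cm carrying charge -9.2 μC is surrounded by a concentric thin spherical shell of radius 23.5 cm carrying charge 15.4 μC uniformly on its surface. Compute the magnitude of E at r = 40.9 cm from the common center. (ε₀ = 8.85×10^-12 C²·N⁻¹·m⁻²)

E = 3.33e5 N/C

Take a concentric spherical Gaussian surface of radius r = 40.9 cm (r > 23.5 cm, enclosing both).
Q_enc = (-9.2 μC) + (15.4 μC) = 6.20×10^-6 C.
Since E is radial and uniform over the Gaussian sphere, Φ = E·4πr² = Q_enc/ε₀.
E = |Q_enc|/(4πε₀r²) = (6.20e-6)/(4π·8.85×10^-12·(0.409)²) = 3.33e5 N/C.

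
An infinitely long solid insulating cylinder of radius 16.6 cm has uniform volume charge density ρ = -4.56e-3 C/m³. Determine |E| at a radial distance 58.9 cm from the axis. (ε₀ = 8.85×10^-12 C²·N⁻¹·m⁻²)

Coaxial Gaussian cylinder, radius r = 58.9 cm, length L (r > 16.6 cm, full cross-section enclosed).
λ_enc = ρ·πR² = (-4.56×10^-3)π(0.166)² = -3.948e-4 C/m.
By Gauss's law (flux through the curved wall only), E·2πrL = λ_enc L/ε₀.
E = |λ_enc|/(2πε₀r) = (3.948e-4)/(2π·8.85×10^-12·0.589) = 1.21×10^7 N/C.

|E| = 1.21×10^7 N/C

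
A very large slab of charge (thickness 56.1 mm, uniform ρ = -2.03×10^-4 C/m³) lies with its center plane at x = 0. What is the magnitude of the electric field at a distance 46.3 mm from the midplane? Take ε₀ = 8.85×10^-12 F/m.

The point |x| = 46.3 mm lies outside the slab (half-thickness 0.02805 m). A symmetric pillbox spanning the full slab encloses Q_enc = ρ·d·A.
Flux = 2EA ⇒ E = |ρ|d/(2ε₀), independent of distance outside.
E = (2.03e-4)(0.0561)/(2·8.85×10^-12) = 6.43×10^5 N/C.

6.43×10^5 V/m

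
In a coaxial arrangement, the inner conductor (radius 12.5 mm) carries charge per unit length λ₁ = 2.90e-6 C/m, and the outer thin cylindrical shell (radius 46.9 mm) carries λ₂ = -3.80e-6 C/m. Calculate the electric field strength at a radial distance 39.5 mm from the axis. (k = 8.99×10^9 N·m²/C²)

|E| ≈ 1.32e6 V/m

By cylindrical symmetry E is radial; use a coaxial Gaussian cylinder of radius 39.5 mm and length L (between the conductors, 12.5 mm < r < 46.9 mm).
Only the inner wire is enclosed; the outer shell contributes nothing inside itself. λ_enc = λ₁ = 2.90e-6 C/m.
Since E is radial and uniform over the curved surface, Φ = E·2πrL = Q_enc/ε₀ = λ_enc L/ε₀.
E = 2k|λ_enc|/r = 2(8.99×10^9)(2.90e-6)/(0.0395) = 1.32×10^6 N/C.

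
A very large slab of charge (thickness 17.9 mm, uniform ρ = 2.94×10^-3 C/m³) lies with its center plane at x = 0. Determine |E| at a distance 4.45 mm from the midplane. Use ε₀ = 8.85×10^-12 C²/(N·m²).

1.48e6 V/m

By symmetry E is perpendicular to the slab. A Gaussian pillbox from −4.45 mm to +4.45 mm (face area A) lies entirely within the slab.
Q_enc = ρ·(2x)·A and flux = 2EA, so 2EA = 2ρxA/ε₀ ⇒ E = |ρ|x/ε₀.
E = (2.94e-3)(0.00445)/(8.85×10^-12) = 1.48×10^6 N/C.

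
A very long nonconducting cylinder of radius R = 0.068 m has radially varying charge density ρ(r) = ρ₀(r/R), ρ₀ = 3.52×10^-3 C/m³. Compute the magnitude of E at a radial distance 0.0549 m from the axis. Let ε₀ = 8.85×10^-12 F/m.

E ≈ 5.88×10^6 N/C

Take a coaxial cylindrical Gaussian surface of radius r = 0.0549 m and length L (r < R).
Integrating ρ over the cross-section to radius r: λ_enc = (2πρ₀/R) ∫₀^r r'^2 dr' = 2πρ₀ r^3/(3·R) = 1.794×10^-5 C/m.
By Gauss's law (flux through the curved wall only), E·2πrL = λ_enc L/ε₀.
E = |λ_enc|/(2πε₀r) = (1.794×10^-5)/(2π·8.85×10^-12·0.0549) = 5.88e6 N/C.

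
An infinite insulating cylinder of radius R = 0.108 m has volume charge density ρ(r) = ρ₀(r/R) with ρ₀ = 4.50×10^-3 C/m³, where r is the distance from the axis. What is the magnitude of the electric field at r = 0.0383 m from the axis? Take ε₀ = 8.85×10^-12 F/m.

2.30×10^6 V/m

Take a coaxial cylindrical Gaussian surface of radius r = 0.0383 m and length L (r < R).
λ_enc = ∫₀^r ρ(r')·2πr' dr' = (2πρ₀/R)·r^3/3 = 4.903×10^-6 C/m.
By Gauss's law (flux through the curved wall only), E·2πrL = λ_enc L/ε₀.
E = |λ_enc|/(2πε₀r) = (4.903×10^-6)/(2π·8.85×10^-12·0.0383) = 2.30×10^6 N/C.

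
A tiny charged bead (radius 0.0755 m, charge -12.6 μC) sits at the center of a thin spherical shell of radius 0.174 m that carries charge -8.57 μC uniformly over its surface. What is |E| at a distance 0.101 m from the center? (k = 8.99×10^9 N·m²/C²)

E = 1.11e7 N/C

Take a concentric spherical Gaussian surface of radius r = 0.101 m (between the bodies, 0.0755 m < r < 0.174 m).
Only the inner charge is enclosed; the outer shell contributes nothing inside itself. Q_enc = -12.6 μC = -1.26×10^-5 C.
By Gauss's law, ∮E·dA = E·4πr² = Q_enc/ε₀.
E = k|Q_enc|/r² = (8.99×10^9)(1.26e-5)/(0.101)² = 1.11×10^7 N/C.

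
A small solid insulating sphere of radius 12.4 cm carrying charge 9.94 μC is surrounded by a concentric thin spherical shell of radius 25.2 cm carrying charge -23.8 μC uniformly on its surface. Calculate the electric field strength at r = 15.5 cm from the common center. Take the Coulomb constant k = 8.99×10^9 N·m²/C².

E ≈ 3.72×10^6 N/C

By spherical symmetry E is radial; choose a Gaussian sphere of radius r = 15.5 cm (between the bodies, 12.4 cm < r < 25.2 cm).
The shell at 25.2 cm lies outside the Gaussian surface, so Q_enc = 9.94 μC = 9.94e-6 C.
Applying ∮E·dA = Q_enc/ε₀ with Φ = E(4πr²):
E = k|Q_enc|/r² = (8.99×10^9)(9.94×10^-6)/(0.155)² = 3.72e6 N/C.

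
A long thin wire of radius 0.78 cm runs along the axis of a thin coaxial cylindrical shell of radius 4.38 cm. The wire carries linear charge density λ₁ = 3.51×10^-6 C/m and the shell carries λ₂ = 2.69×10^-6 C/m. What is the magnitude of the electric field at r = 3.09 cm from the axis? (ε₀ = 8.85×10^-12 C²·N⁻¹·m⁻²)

|E| = 2.04e6 N/C

Coaxial Gaussian cylinder, radius r = 3.09 cm, length L (between the conductors, 0.78 cm < r < 4.38 cm).
The shell at 4.38 cm lies outside the Gaussian surface, so λ_enc = λ₁ = 3.51×10^-6 C/m.
Applying ∮E·dA = Q_enc/ε₀ with the end caps contributing no flux:
E = |λ_enc|/(2πε₀r) = (3.51×10^-6)/(2π·8.85×10^-12·0.0309) = 2.04×10^6 N/C.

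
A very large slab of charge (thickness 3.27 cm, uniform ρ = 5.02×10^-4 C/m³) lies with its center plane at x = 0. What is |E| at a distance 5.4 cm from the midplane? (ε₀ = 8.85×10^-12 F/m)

E = 9.27×10^5 N/C

The point |x| = 5.4 cm lies outside the slab (half-thickness 0.01635 m). A symmetric pillbox spanning the full slab encloses Q_enc = ρ·d·A.
Flux = 2EA ⇒ E = |ρ|d/(2ε₀), independent of distance outside.
E = (5.02×10^-4)(0.0327)/(2·8.85×10^-12) = 9.27×10^5 N/C.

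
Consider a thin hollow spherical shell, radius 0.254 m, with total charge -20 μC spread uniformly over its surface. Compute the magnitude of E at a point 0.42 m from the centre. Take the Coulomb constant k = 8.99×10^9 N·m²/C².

|E| ≈ 1.02×10^6 N/C

Take a concentric spherical Gaussian surface of radius r = 0.42 m (r > 0.254 m).
The entire shell is enclosed: Q_enc = -2.00×10^-5 C.
Applying ∮E·dA = Q_enc/ε₀ with Φ = E(4πr²):
E = k|Q_enc|/r² = (8.99×10^9)(2.00×10^-5)/(0.42)² = 1.02×10^6 N/C.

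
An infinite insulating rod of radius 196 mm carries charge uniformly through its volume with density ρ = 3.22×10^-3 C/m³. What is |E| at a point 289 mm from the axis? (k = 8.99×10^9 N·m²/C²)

E ≈ 2.42e7 N/C

Choose a coaxial cylinder of radius r = 289 mm (arbitrary length L) as the Gaussian surface (r > 196 mm, full cross-section enclosed).
λ_enc = ρ·πR² = (3.22×10^-3)π(0.196)² = 3.886e-4 C/m.
Since E is radial and uniform over the curved surface, Φ = E·2πrL = Q_enc/ε₀ = λ_enc L/ε₀.
E = 2k|λ_enc|/r = 2(8.99×10^9)(3.886×10^-4)/(0.289) = 2.42×10^7 N/C.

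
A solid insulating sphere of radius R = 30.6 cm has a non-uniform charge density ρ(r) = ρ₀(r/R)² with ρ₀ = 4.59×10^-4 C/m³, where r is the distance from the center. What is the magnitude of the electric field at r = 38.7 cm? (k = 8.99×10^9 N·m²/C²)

E = 1.98×10^6 V/m

Symmetry ⇒ E = E(r) r̂. Gaussian sphere of radius r = 38.7 cm (r > R, all charge enclosed).
Q_enc = 4π ∫₀^R ρ₀(r'/R)^2 r'² dr' = 4πρ₀R³/5 = 3.305e-5 C.
Applying ∮E·dA = Q_enc/ε₀ with Φ = E(4πr²):
E = k|Q_enc|/r² = (8.99×10^9)(3.305×10^-5)/(0.387)² = 1.98×10^6 N/C.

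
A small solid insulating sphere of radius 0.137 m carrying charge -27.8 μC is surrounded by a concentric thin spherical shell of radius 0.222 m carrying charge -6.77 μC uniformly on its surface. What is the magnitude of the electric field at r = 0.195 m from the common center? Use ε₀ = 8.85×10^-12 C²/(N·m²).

E ≈ 6.57×10^6 N/C

Symmetry ⇒ E = E(r) r̂. Gaussian sphere of radius r = 0.195 m (between the bodies, 0.137 m < r < 0.222 m).
Only the inner charge is enclosed; the outer shell contributes nothing inside itself. Q_enc = -27.8 μC = -2.78×10^-5 C.
By Gauss's law, ∮E·dA = E·4πr² = Q_enc/ε₀.
E = |Q_enc|/(4πε₀r²) = (2.78×10^-5)/(4π·8.85×10^-12·(0.195)²) = 6.57×10^6 N/C.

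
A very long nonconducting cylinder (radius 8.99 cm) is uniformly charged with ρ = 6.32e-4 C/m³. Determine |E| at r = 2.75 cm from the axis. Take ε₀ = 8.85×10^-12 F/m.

Choose a coaxial cylinder of radius r = 2.75 cm (arbitrary length L) as the Gaussian surface (r < R).
Charge inside radius r per length L is ρ·πr²·L, so λ_enc = ρπr² = 1.502×10^-6 C/m.
By Gauss's law (flux through the curved wall only), E·2πrL = λ_enc L/ε₀.
E = |λ_enc|/(2πε₀r) = (1.502×10^-6)/(2π·8.85×10^-12·0.0275) = 9.82×10^5 N/C.

E ≈ 9.82×10^5 N/C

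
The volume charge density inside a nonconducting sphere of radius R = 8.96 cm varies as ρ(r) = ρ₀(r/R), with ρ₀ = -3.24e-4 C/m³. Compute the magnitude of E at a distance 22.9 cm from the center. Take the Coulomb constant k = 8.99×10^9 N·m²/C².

Use a concentric Gaussian sphere at r = 22.9 cm (r > R, all charge enclosed).
Q_enc = 4π ∫₀^R ρ₀(r'/R)^1 r'² dr' = 4πρ₀R³/4 = -7.322×10^-7 C.
Applying ∮E·dA = Q_enc/ε₀ with Φ = E(4πr²):
E = k|Q_enc|/r² = (8.99×10^9)(7.322×10^-7)/(0.229)² = 1.26×10^5 N/C.

E ≈ 1.26×10^5 N/C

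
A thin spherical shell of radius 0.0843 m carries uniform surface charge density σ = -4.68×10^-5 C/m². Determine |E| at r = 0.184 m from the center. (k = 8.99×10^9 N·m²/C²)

Symmetry ⇒ E = E(r) r̂. Gaussian sphere of radius r = 0.184 m (r > 0.0843 m).
The entire shell is enclosed: Q_enc = σ·4πR² = (-4.68×10^-5)·4π·(0.0843)² = -4.179×10^-6 C.
Gauss's law: E·4πr² = Q_enc/ε₀.
E = k|Q_enc|/r² = (8.99×10^9)(4.179e-6)/(0.184)² = 1.11×10^6 N/C.

E ≈ 1.11×10^6 N/C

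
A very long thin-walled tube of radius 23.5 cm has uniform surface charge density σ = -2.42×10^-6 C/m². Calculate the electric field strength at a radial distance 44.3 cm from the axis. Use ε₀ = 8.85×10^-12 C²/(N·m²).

E ≈ 1.45e5 N/C

By cylindrical symmetry E is radial; use a coaxial Gaussian cylinder of radius 44.3 cm and length L (r > 23.5 cm).
The whole shell is enclosed: λ_enc = σ·2πR = (-2.42×10^-6)·2π·(0.235) = -3.573×10^-6 C/m.
By Gauss's law (flux through the curved wall only), E·2πrL = λ_enc L/ε₀.
E = |λ_enc|/(2πε₀r) = (3.573×10^-6)/(2π·8.85×10^-12·0.443) = 1.45×10^5 N/C.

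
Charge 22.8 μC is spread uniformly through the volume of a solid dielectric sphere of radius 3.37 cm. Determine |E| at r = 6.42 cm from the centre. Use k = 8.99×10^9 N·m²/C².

Symmetry ⇒ E = E(r) r̂. Gaussian sphere of radius r = 6.42 cm (r > R, so the entire charge is enclosed).
Q_enc = 22.8 μC = 2.28×10^-5 C.
By Gauss's law, ∮E·dA = E·4πr² = Q_enc/ε₀.
E = k|Q_enc|/r² = (8.99×10^9)(2.28e-5)/(0.0642)² = 4.97e7 N/C.

|E| = 4.97×10^7 N/C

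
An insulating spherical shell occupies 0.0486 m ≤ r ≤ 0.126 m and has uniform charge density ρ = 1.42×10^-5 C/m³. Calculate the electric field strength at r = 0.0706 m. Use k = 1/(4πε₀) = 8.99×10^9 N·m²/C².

Use a concentric Gaussian sphere at r = 0.0706 m (within the shell material, 0.0486 m < r < 0.126 m).
Enclosed charge is the volume from a to r: Q_enc = (4π/3)ρ(r³ − a³) = 1.41×10^-8 C.
Applying ∮E·dA = Q_enc/ε₀ with Φ = E(4πr²):
E = k|Q_enc|/r² = (8.99×10^9)(1.41×10^-8)/(0.0706)² = 2.54×10^4 N/C.

|E| = 2.54×10^4 N/C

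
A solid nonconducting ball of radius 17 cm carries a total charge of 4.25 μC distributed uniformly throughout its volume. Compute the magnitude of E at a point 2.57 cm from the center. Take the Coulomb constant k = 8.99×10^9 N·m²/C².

E ≈ 2.00×10^5 V/m

Use a concentric Gaussian sphere at r = 2.57 cm (r < R).
For a uniform sphere the enclosed fraction is (r/R)³, so Q_enc = (4.25 μC)(0.0257/0.17)³ = 1.468×10^-8 C.
Applying ∮E·dA = Q_enc/ε₀ with Φ = E(4πr²):
E = k|Q_enc|/r² = (8.99×10^9)(1.468×10^-8)/(0.0257)² = 2.00×10^5 N/C.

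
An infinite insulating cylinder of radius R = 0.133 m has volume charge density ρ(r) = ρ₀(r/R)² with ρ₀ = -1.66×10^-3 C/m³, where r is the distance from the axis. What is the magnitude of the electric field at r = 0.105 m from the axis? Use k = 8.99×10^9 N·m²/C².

3.07e6 N/C

Choose a coaxial cylinder of radius r = 0.105 m (arbitrary length L) as the Gaussian surface (r < R).
λ_enc = ∫₀^r ρ(r')·2πr' dr' = (2πρ₀/R²)·r^4/4 = -1.792e-5 C/m.
Gauss's law: E·2πrL = λ_enc L/ε₀.
E = 2k|λ_enc|/r = 2(8.99×10^9)(1.792e-5)/(0.105) = 3.07×10^6 N/C.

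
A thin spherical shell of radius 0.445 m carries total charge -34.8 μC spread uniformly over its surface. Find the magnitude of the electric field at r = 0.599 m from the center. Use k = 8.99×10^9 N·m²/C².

|E| = 8.72e5 N/C

Symmetry ⇒ E = E(r) r̂. Gaussian sphere of radius r = 0.599 m (r > 0.445 m).
The entire shell is enclosed: Q_enc = -3.48×10^-5 C.
By Gauss's law, ∮E·dA = E·4πr² = Q_enc/ε₀.
E = k|Q_enc|/r² = (8.99×10^9)(3.48e-5)/(0.599)² = 8.72e5 N/C.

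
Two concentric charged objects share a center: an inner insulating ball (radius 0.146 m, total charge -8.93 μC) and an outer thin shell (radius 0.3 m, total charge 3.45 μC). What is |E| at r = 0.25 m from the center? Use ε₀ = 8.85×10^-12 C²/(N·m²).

E ≈ 1.28e6 V/m

Symmetry ⇒ E = E(r) r̂. Gaussian sphere of radius r = 0.25 m (between the bodies, 0.146 m < r < 0.3 m).
The shell at 0.3 m lies outside the Gaussian surface, so Q_enc = -8.93 μC = -8.93×10^-6 C.
By Gauss's law, ∮E·dA = E·4πr² = Q_enc/ε₀.
E = |Q_enc|/(4πε₀r²) = (8.93×10^-6)/(4π·8.85×10^-12·(0.25)²) = 1.28×10^6 N/C.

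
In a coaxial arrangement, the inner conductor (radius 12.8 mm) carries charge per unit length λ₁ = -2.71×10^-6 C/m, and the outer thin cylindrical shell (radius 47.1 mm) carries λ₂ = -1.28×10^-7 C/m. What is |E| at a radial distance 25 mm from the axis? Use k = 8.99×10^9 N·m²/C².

By cylindrical symmetry E is radial; use a coaxial Gaussian cylinder of radius 25 mm and length L (between the conductors, 12.8 mm < r < 47.1 mm).
Only the inner wire is enclosed; the outer shell contributes nothing inside itself. λ_enc = λ₁ = -2.71×10^-6 C/m.
Applying ∮E·dA = Q_enc/ε₀ with the end caps contributing no flux:
E = 2k|λ_enc|/r = 2(8.99×10^9)(2.71e-6)/(0.025) = 1.95e6 N/C.

|E| = 1.95×10^6 N/C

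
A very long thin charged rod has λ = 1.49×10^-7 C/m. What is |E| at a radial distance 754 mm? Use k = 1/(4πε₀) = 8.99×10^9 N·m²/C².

Choose a coaxial cylinder of radius r = 754 mm (arbitrary length L) as the Gaussian surface.
Q_enc = λL, so λ_enc = 1.49×10^-7 C/m.
Gauss's law: E·2πrL = λ_enc L/ε₀.
E = 2k|λ_enc|/r = 2(8.99×10^9)(1.49e-7)/(0.754) = 3.55×10^3 N/C.

|E| = 3.55×10^3 N/C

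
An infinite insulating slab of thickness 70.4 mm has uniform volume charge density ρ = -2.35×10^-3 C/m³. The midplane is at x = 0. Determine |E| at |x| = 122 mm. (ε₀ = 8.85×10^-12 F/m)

|E| = 9.35×10^6 V/m

The point |x| = 122 mm lies outside the slab (half-thickness 0.0352 m). A symmetric pillbox spanning the full slab encloses Q_enc = ρ·d·A.
Flux = 2EA ⇒ E = |ρ|d/(2ε₀), independent of distance outside.
E = (2.35×10^-3)(0.0704)/(2·8.85×10^-12) = 9.35×10^6 N/C.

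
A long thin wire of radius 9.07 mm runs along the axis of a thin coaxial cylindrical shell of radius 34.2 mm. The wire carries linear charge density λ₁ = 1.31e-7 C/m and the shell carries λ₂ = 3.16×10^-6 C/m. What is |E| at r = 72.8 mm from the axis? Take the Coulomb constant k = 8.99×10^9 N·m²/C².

8.13×10^5 N/C

Coaxial Gaussian cylinder, radius r = 72.8 mm, length L (r > 34.2 mm, enclosing both).
λ_enc = λ₁ + λ₂ = (1.31×10^-7) + (3.16e-6) = 3.291×10^-6 C/m.
Gauss's law: E·2πrL = λ_enc L/ε₀.
E = 2k|λ_enc|/r = 2(8.99×10^9)(3.291×10^-6)/(0.0728) = 8.13e5 N/C.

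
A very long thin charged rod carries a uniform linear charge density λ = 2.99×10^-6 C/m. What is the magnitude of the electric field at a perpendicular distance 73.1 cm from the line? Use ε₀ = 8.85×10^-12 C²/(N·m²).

By cylindrical symmetry E is radial; use a coaxial Gaussian cylinder of radius 73.1 cm and length L.
Q_enc = λL, so λ_enc = 2.99e-6 C/m.
By Gauss's law (flux through the curved wall only), E·2πrL = λ_enc L/ε₀.
E = |λ_enc|/(2πε₀r) = (2.99×10^-6)/(2π·8.85×10^-12·0.731) = 7.36×10^4 N/C.

|E| = 7.36e4 N/C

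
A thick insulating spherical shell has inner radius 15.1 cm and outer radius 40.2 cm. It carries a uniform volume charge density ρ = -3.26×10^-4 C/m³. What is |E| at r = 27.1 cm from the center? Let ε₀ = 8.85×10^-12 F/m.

Use a concentric Gaussian sphere at r = 27.1 cm (within the shell material, 15.1 cm < r < 40.2 cm).
Enclosed charge is the volume from a to r: Q_enc = (4π/3)ρ(r³ − a³) = -2.248e-5 C.
Since E is radial and uniform over the Gaussian sphere, Φ = E·4πr² = Q_enc/ε₀.
E = |Q_enc|/(4πε₀r²) = (2.248×10^-5)/(4π·8.85×10^-12·(0.271)²) = 2.75×10^6 N/C.

E ≈ 2.75×10^6 N/C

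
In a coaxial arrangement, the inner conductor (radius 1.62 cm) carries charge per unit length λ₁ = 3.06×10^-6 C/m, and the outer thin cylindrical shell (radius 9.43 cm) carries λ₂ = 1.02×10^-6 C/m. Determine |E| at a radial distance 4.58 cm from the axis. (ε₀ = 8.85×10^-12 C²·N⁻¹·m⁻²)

Coaxial Gaussian cylinder, radius r = 4.58 cm, length L (between the conductors, 1.62 cm < r < 9.43 cm).
The shell at 9.43 cm lies outside the Gaussian surface, so λ_enc = λ₁ = 3.06e-6 C/m.
By Gauss's law (flux through the curved wall only), E·2πrL = λ_enc L/ε₀.
E = |λ_enc|/(2πε₀r) = (3.06×10^-6)/(2π·8.85×10^-12·0.0458) = 1.20×10^6 N/C.

|E| ≈ 1.20e6 N/C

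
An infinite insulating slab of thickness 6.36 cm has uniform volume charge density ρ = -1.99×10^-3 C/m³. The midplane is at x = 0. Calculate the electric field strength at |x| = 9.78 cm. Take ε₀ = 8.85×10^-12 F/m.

The point |x| = 9.78 cm lies outside the slab (half-thickness 0.0318 m). A symmetric pillbox spanning the full slab encloses Q_enc = ρ·d·A.
Flux = 2EA ⇒ E = |ρ|d/(2ε₀), independent of distance outside.
E = (1.99e-3)(0.0636)/(2·8.85×10^-12) = 7.15e6 N/C.

E ≈ 7.15e6 N/C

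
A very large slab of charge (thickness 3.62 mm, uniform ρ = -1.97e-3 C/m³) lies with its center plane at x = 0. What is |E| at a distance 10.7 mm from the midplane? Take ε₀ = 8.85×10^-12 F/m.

The point |x| = 10.7 mm lies outside the slab (half-thickness 0.00181 m). A symmetric pillbox spanning the full slab encloses Q_enc = ρ·d·A.
Flux = 2EA ⇒ E = |ρ|d/(2ε₀), independent of distance outside.
E = (1.97×10^-3)(0.00362)/(2·8.85×10^-12) = 4.03×10^5 N/C.

|E| ≈ 4.03×10^5 N/C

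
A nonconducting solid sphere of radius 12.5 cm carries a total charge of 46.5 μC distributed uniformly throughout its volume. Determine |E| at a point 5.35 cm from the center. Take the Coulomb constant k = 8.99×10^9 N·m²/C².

|E| = 1.15×10^7 N/C

Symmetry ⇒ E = E(r) r̂. Gaussian sphere of radius r = 5.35 cm (r < R).
Only the charge within r is enclosed: Q_enc = Q·(r/R)³ = (46.5 μC)·(5.35 cm/12.5 cm)³ = 3.646e-6 C.
By Gauss's law, ∮E·dA = E·4πr² = Q_enc/ε₀.
E = k|Q_enc|/r² = (8.99×10^9)(3.646×10^-6)/(0.0535)² = 1.15×10^7 N/C.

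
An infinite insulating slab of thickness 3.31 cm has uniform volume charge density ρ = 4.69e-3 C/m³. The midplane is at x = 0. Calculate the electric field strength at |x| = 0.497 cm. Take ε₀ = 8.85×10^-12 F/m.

By symmetry E is perpendicular to the slab. A Gaussian pillbox from −0.497 cm to +0.497 cm (face area A) lies entirely within the slab.
Q_enc = ρ·(2x)·A and flux = 2EA, so 2EA = 2ρxA/ε₀ ⇒ E = |ρ|x/ε₀.
E = (4.69e-3)(0.00497)/(8.85×10^-12) = 2.63e6 N/C.

|E| ≈ 2.63×10^6 N/C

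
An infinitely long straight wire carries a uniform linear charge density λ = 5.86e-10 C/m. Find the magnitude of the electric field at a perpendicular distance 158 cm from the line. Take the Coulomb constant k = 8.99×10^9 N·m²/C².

Coaxial Gaussian cylinder, radius r = 158 cm, length L.
Q_enc = λL, so λ_enc = 5.86e-10 C/m.
Gauss's law: E·2πrL = λ_enc L/ε₀.
E = 2k|λ_enc|/r = 2(8.99×10^9)(5.86×10^-10)/(1.58) = 6.67 N/C.

E = 6.67 N/C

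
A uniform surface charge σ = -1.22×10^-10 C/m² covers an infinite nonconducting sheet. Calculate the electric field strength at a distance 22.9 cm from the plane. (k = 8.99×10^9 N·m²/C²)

The symmetry is planar: E is normal to the sheet and the same magnitude on both sides. Take a pillbox straddling the sheet with end-cap area A.
Only the two end caps contribute flux: Φ = 2EA. With Q_enc = σA, Gauss's law gives E = |σ|/(2ε₀).
E = 2πk|σ| = 2π(8.99×10^9)(1.22×10^-10) = 6.89 N/C.

|E| = 6.89 V/m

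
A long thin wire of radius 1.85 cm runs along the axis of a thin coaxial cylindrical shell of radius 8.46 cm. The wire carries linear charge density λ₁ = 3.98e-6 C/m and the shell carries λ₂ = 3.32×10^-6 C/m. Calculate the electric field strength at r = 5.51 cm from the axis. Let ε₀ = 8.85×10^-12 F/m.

E ≈ 1.30e6 V/m

Coaxial Gaussian cylinder, radius r = 5.51 cm, length L (between the conductors, 1.85 cm < r < 8.46 cm).
Only the inner wire is enclosed; the outer shell contributes nothing inside itself. λ_enc = λ₁ = 3.98×10^-6 C/m.
Gauss's law: E·2πrL = λ_enc L/ε₀.
E = |λ_enc|/(2πε₀r) = (3.98×10^-6)/(2π·8.85×10^-12·0.0551) = 1.30e6 N/C.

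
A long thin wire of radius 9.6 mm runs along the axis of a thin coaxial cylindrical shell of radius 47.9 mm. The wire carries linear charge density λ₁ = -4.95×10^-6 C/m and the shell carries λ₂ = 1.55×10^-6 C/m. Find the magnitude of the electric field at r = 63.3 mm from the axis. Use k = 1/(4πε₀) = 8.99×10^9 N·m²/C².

By cylindrical symmetry E is radial; use a coaxial Gaussian cylinder of radius 63.3 mm and length L (r > 47.9 mm, enclosing both).
λ_enc = λ₁ + λ₂ = (-4.95×10^-6) + (1.55×10^-6) = -3.40e-6 C/m.
Applying ∮E·dA = Q_enc/ε₀ with the end caps contributing no flux:
E = 2k|λ_enc|/r = 2(8.99×10^9)(3.40e-6)/(0.0633) = 9.66×10^5 N/C.

E ≈ 9.66×10^5 V/m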